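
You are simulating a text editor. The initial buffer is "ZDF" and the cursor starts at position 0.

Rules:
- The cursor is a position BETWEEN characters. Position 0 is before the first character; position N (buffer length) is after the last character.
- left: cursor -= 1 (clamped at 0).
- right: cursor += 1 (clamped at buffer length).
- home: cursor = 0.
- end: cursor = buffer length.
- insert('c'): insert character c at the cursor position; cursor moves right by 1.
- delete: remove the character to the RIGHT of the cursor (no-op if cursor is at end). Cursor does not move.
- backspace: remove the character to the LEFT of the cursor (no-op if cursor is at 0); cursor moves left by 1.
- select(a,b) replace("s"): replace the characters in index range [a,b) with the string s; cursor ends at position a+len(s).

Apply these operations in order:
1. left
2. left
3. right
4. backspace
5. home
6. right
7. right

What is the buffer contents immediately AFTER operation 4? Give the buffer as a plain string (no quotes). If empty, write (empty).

Answer: DF

Derivation:
After op 1 (left): buf='ZDF' cursor=0
After op 2 (left): buf='ZDF' cursor=0
After op 3 (right): buf='ZDF' cursor=1
After op 4 (backspace): buf='DF' cursor=0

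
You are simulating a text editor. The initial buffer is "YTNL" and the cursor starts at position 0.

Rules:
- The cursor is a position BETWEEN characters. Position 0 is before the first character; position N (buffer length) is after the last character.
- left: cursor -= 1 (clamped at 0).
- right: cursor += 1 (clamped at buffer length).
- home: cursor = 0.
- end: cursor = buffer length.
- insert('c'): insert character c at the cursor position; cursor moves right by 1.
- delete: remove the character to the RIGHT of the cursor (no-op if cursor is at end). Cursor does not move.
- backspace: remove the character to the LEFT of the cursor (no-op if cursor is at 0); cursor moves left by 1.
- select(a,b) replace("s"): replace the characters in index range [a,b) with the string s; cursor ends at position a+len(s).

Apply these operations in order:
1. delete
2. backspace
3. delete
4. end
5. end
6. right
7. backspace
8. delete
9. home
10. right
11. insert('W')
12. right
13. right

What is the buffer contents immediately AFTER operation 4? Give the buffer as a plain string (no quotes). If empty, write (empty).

Answer: NL

Derivation:
After op 1 (delete): buf='TNL' cursor=0
After op 2 (backspace): buf='TNL' cursor=0
After op 3 (delete): buf='NL' cursor=0
After op 4 (end): buf='NL' cursor=2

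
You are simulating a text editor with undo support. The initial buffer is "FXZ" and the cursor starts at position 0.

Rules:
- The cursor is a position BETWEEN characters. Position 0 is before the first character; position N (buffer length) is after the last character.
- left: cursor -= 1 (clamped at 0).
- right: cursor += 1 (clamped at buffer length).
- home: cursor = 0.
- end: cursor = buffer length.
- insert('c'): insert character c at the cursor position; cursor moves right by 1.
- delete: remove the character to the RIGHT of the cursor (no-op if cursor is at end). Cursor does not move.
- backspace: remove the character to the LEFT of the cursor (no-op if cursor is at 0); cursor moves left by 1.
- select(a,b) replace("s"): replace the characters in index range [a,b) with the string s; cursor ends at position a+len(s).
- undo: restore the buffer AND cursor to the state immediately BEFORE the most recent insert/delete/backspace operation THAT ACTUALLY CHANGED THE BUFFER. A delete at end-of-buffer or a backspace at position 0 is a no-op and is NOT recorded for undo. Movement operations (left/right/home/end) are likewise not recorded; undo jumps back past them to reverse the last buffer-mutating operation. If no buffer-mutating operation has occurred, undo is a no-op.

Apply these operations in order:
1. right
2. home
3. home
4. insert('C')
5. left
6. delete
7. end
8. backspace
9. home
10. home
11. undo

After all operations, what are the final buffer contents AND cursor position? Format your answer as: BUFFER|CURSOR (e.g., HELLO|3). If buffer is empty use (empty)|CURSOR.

Answer: FXZ|3

Derivation:
After op 1 (right): buf='FXZ' cursor=1
After op 2 (home): buf='FXZ' cursor=0
After op 3 (home): buf='FXZ' cursor=0
After op 4 (insert('C')): buf='CFXZ' cursor=1
After op 5 (left): buf='CFXZ' cursor=0
After op 6 (delete): buf='FXZ' cursor=0
After op 7 (end): buf='FXZ' cursor=3
After op 8 (backspace): buf='FX' cursor=2
After op 9 (home): buf='FX' cursor=0
After op 10 (home): buf='FX' cursor=0
After op 11 (undo): buf='FXZ' cursor=3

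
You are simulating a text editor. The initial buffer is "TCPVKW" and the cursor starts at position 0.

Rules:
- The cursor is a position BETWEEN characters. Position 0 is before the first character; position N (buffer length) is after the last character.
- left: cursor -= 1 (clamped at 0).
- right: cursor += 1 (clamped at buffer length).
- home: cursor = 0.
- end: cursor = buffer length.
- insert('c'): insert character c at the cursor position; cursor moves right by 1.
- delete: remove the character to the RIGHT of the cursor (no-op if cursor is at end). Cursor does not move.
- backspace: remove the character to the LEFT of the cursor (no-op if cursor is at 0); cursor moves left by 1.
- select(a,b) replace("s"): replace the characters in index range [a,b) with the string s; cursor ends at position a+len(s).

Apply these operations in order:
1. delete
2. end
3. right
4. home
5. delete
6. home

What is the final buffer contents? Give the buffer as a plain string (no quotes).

After op 1 (delete): buf='CPVKW' cursor=0
After op 2 (end): buf='CPVKW' cursor=5
After op 3 (right): buf='CPVKW' cursor=5
After op 4 (home): buf='CPVKW' cursor=0
After op 5 (delete): buf='PVKW' cursor=0
After op 6 (home): buf='PVKW' cursor=0

Answer: PVKW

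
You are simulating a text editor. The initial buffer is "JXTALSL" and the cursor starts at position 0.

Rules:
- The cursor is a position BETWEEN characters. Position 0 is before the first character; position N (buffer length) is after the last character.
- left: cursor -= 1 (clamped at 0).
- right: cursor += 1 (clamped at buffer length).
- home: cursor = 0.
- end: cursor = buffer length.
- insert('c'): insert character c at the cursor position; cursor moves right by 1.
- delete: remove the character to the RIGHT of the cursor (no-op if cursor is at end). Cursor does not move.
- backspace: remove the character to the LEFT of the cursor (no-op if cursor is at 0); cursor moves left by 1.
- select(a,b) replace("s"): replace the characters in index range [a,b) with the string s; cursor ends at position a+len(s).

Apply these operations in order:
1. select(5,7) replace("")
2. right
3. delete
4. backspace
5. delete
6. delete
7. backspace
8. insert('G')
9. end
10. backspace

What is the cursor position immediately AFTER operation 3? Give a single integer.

Answer: 5

Derivation:
After op 1 (select(5,7) replace("")): buf='JXTAL' cursor=5
After op 2 (right): buf='JXTAL' cursor=5
After op 3 (delete): buf='JXTAL' cursor=5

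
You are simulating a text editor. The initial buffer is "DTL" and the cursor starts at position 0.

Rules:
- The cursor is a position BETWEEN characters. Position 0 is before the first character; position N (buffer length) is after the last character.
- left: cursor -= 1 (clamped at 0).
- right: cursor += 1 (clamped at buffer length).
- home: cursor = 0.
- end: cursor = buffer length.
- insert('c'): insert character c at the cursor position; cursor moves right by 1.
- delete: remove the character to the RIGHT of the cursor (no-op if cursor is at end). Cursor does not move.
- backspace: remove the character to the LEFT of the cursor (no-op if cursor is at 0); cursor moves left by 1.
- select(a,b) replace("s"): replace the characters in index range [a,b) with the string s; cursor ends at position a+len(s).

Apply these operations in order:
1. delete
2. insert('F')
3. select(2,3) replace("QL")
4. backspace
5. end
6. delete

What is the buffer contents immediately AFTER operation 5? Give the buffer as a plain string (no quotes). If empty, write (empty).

Answer: FTQ

Derivation:
After op 1 (delete): buf='TL' cursor=0
After op 2 (insert('F')): buf='FTL' cursor=1
After op 3 (select(2,3) replace("QL")): buf='FTQL' cursor=4
After op 4 (backspace): buf='FTQ' cursor=3
After op 5 (end): buf='FTQ' cursor=3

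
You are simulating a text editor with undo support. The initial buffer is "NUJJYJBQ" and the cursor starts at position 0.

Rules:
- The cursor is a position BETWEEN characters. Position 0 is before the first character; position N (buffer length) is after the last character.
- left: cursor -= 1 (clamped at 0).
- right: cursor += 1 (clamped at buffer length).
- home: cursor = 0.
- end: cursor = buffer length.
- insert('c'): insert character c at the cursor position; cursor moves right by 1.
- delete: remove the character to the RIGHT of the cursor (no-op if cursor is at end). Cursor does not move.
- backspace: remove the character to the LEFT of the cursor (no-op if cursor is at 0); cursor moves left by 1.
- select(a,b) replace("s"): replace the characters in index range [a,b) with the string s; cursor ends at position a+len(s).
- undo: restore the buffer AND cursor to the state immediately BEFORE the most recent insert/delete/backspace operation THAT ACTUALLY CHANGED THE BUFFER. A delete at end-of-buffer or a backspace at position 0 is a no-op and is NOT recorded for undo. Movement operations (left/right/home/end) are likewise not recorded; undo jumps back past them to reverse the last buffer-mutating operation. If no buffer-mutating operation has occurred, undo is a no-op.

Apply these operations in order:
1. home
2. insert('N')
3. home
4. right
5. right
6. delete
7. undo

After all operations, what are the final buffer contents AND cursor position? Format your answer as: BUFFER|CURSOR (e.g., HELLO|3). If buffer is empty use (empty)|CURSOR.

Answer: NNUJJYJBQ|2

Derivation:
After op 1 (home): buf='NUJJYJBQ' cursor=0
After op 2 (insert('N')): buf='NNUJJYJBQ' cursor=1
After op 3 (home): buf='NNUJJYJBQ' cursor=0
After op 4 (right): buf='NNUJJYJBQ' cursor=1
After op 5 (right): buf='NNUJJYJBQ' cursor=2
After op 6 (delete): buf='NNJJYJBQ' cursor=2
After op 7 (undo): buf='NNUJJYJBQ' cursor=2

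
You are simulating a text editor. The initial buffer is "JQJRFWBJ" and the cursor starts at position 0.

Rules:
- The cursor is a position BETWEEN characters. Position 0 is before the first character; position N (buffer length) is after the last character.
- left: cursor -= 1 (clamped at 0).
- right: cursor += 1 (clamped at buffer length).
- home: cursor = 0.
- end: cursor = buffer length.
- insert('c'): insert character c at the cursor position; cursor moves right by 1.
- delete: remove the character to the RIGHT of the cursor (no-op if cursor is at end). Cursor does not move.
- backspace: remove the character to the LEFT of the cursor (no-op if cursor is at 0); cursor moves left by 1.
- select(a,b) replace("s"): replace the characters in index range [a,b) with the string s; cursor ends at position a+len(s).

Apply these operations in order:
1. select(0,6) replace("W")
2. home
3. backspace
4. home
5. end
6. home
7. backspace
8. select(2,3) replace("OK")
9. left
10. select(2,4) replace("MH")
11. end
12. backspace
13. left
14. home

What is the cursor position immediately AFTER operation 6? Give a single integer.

After op 1 (select(0,6) replace("W")): buf='WBJ' cursor=1
After op 2 (home): buf='WBJ' cursor=0
After op 3 (backspace): buf='WBJ' cursor=0
After op 4 (home): buf='WBJ' cursor=0
After op 5 (end): buf='WBJ' cursor=3
After op 6 (home): buf='WBJ' cursor=0

Answer: 0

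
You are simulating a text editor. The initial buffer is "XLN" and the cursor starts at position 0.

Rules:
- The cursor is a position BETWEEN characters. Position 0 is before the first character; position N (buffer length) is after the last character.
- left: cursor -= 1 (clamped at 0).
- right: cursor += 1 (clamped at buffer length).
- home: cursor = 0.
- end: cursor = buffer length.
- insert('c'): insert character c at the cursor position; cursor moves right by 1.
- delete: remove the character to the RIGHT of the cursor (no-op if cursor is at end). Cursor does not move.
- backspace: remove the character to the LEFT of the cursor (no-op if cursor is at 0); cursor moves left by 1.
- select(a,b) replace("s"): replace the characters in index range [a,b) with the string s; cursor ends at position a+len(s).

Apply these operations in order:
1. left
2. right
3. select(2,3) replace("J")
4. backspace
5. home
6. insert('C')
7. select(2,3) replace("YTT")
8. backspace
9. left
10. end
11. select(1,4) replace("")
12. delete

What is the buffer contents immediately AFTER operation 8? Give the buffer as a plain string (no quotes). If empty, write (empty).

After op 1 (left): buf='XLN' cursor=0
After op 2 (right): buf='XLN' cursor=1
After op 3 (select(2,3) replace("J")): buf='XLJ' cursor=3
After op 4 (backspace): buf='XL' cursor=2
After op 5 (home): buf='XL' cursor=0
After op 6 (insert('C')): buf='CXL' cursor=1
After op 7 (select(2,3) replace("YTT")): buf='CXYTT' cursor=5
After op 8 (backspace): buf='CXYT' cursor=4

Answer: CXYT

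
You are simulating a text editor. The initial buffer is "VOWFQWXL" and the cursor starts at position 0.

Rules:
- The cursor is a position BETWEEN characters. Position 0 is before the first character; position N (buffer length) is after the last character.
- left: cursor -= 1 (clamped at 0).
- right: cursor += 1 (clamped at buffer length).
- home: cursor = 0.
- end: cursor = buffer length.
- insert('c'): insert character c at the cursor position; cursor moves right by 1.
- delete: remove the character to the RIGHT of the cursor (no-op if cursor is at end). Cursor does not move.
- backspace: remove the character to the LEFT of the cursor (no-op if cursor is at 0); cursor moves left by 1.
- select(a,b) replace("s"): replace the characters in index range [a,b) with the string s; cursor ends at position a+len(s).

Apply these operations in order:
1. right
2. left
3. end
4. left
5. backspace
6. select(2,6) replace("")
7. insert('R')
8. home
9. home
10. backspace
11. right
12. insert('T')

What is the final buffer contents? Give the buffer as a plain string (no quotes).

Answer: VTORL

Derivation:
After op 1 (right): buf='VOWFQWXL' cursor=1
After op 2 (left): buf='VOWFQWXL' cursor=0
After op 3 (end): buf='VOWFQWXL' cursor=8
After op 4 (left): buf='VOWFQWXL' cursor=7
After op 5 (backspace): buf='VOWFQWL' cursor=6
After op 6 (select(2,6) replace("")): buf='VOL' cursor=2
After op 7 (insert('R')): buf='VORL' cursor=3
After op 8 (home): buf='VORL' cursor=0
After op 9 (home): buf='VORL' cursor=0
After op 10 (backspace): buf='VORL' cursor=0
After op 11 (right): buf='VORL' cursor=1
After op 12 (insert('T')): buf='VTORL' cursor=2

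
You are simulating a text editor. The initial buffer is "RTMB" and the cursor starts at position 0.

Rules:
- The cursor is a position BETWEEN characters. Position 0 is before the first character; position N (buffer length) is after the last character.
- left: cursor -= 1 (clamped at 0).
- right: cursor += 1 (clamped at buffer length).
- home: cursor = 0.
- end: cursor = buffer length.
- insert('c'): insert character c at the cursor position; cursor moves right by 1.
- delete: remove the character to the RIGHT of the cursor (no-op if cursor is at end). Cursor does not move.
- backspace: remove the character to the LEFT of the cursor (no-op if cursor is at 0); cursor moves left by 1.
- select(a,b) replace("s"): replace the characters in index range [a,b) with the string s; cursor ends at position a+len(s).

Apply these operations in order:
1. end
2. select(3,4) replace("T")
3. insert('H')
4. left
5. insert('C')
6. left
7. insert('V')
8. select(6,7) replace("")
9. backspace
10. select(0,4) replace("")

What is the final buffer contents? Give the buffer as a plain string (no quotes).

Answer: V

Derivation:
After op 1 (end): buf='RTMB' cursor=4
After op 2 (select(3,4) replace("T")): buf='RTMT' cursor=4
After op 3 (insert('H')): buf='RTMTH' cursor=5
After op 4 (left): buf='RTMTH' cursor=4
After op 5 (insert('C')): buf='RTMTCH' cursor=5
After op 6 (left): buf='RTMTCH' cursor=4
After op 7 (insert('V')): buf='RTMTVCH' cursor=5
After op 8 (select(6,7) replace("")): buf='RTMTVC' cursor=6
After op 9 (backspace): buf='RTMTV' cursor=5
After op 10 (select(0,4) replace("")): buf='V' cursor=0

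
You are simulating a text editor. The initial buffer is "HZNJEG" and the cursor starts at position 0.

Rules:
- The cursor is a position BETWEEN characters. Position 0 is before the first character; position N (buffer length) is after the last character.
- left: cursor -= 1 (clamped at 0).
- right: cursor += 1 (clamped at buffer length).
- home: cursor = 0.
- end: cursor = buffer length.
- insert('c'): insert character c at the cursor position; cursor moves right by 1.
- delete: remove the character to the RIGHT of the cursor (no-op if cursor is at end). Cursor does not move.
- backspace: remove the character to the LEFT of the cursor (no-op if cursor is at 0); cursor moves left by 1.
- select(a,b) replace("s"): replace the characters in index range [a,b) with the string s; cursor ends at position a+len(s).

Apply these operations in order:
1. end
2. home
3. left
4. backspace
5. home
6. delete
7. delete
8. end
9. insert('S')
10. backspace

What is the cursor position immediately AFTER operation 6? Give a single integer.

Answer: 0

Derivation:
After op 1 (end): buf='HZNJEG' cursor=6
After op 2 (home): buf='HZNJEG' cursor=0
After op 3 (left): buf='HZNJEG' cursor=0
After op 4 (backspace): buf='HZNJEG' cursor=0
After op 5 (home): buf='HZNJEG' cursor=0
After op 6 (delete): buf='ZNJEG' cursor=0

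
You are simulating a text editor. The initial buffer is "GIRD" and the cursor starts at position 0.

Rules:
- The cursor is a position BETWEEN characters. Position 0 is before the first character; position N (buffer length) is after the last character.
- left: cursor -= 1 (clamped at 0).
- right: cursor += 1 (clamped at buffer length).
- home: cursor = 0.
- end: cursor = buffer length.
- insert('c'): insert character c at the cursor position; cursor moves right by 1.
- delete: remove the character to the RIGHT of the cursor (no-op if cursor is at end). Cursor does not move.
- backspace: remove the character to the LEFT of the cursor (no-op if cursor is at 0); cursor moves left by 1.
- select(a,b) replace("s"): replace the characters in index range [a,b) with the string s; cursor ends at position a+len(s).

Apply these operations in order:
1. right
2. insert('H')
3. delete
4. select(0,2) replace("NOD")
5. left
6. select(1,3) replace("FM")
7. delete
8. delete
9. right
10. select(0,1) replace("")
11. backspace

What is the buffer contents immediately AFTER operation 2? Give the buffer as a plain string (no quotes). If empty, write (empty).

Answer: GHIRD

Derivation:
After op 1 (right): buf='GIRD' cursor=1
After op 2 (insert('H')): buf='GHIRD' cursor=2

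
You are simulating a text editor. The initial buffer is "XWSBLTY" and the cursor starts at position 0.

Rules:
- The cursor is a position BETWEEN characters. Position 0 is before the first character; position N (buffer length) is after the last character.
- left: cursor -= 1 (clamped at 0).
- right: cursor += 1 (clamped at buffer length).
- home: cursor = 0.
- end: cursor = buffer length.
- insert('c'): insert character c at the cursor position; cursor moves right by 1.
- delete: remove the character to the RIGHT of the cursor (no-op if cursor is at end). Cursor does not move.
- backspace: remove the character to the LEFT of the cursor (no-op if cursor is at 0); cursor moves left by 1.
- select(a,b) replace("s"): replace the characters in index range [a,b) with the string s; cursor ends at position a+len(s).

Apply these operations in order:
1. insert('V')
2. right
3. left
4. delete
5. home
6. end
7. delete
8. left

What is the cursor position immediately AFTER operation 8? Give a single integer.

Answer: 6

Derivation:
After op 1 (insert('V')): buf='VXWSBLTY' cursor=1
After op 2 (right): buf='VXWSBLTY' cursor=2
After op 3 (left): buf='VXWSBLTY' cursor=1
After op 4 (delete): buf='VWSBLTY' cursor=1
After op 5 (home): buf='VWSBLTY' cursor=0
After op 6 (end): buf='VWSBLTY' cursor=7
After op 7 (delete): buf='VWSBLTY' cursor=7
After op 8 (left): buf='VWSBLTY' cursor=6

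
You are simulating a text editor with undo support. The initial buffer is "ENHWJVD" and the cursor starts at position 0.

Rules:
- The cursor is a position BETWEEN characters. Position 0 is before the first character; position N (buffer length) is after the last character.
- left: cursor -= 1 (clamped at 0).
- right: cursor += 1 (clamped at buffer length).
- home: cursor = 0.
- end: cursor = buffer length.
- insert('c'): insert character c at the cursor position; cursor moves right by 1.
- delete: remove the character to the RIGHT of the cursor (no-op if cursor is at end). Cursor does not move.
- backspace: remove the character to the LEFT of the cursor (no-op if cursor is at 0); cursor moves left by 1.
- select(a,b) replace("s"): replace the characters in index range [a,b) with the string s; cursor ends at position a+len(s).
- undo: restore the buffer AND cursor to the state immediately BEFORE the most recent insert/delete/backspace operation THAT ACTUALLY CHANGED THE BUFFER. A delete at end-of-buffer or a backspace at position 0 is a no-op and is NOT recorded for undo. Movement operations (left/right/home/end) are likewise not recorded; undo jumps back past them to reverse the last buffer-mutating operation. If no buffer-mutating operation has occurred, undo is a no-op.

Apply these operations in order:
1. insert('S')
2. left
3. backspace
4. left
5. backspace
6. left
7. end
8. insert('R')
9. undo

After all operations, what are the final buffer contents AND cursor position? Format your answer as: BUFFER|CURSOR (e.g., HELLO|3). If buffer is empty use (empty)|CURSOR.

Answer: SENHWJVD|8

Derivation:
After op 1 (insert('S')): buf='SENHWJVD' cursor=1
After op 2 (left): buf='SENHWJVD' cursor=0
After op 3 (backspace): buf='SENHWJVD' cursor=0
After op 4 (left): buf='SENHWJVD' cursor=0
After op 5 (backspace): buf='SENHWJVD' cursor=0
After op 6 (left): buf='SENHWJVD' cursor=0
After op 7 (end): buf='SENHWJVD' cursor=8
After op 8 (insert('R')): buf='SENHWJVDR' cursor=9
After op 9 (undo): buf='SENHWJVD' cursor=8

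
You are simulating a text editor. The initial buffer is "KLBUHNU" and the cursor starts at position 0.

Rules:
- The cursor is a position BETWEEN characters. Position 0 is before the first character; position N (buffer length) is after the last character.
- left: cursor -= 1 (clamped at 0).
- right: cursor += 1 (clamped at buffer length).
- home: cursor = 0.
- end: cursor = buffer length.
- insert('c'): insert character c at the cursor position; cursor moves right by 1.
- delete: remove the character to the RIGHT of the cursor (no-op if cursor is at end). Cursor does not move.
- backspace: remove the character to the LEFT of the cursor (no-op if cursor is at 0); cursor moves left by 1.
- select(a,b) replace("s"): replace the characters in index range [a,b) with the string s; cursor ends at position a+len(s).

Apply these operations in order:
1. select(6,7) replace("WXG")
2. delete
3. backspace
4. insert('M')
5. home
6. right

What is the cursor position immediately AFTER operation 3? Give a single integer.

Answer: 8

Derivation:
After op 1 (select(6,7) replace("WXG")): buf='KLBUHNWXG' cursor=9
After op 2 (delete): buf='KLBUHNWXG' cursor=9
After op 3 (backspace): buf='KLBUHNWX' cursor=8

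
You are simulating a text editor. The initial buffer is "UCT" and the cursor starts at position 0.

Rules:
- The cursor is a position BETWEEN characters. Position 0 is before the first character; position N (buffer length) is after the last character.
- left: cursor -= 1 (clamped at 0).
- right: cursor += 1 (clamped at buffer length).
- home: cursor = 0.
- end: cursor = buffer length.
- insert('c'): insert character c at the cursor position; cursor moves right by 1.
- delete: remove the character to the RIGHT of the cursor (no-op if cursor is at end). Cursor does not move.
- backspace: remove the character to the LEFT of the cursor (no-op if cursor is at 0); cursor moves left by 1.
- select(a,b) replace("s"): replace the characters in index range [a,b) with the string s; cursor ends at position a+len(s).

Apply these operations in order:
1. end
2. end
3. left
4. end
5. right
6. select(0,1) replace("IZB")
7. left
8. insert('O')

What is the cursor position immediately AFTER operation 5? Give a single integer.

After op 1 (end): buf='UCT' cursor=3
After op 2 (end): buf='UCT' cursor=3
After op 3 (left): buf='UCT' cursor=2
After op 4 (end): buf='UCT' cursor=3
After op 5 (right): buf='UCT' cursor=3

Answer: 3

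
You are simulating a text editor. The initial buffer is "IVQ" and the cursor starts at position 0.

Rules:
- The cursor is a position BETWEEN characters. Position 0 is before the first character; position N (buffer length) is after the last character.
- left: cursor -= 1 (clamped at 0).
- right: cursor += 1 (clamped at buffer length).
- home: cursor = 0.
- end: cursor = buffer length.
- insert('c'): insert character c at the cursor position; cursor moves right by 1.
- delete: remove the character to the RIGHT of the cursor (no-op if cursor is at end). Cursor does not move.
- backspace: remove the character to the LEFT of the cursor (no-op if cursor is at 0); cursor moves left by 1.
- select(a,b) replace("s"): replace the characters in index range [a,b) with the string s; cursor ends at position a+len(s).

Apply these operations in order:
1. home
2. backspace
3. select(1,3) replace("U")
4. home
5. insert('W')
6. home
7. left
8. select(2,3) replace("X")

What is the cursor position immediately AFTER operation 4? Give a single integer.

Answer: 0

Derivation:
After op 1 (home): buf='IVQ' cursor=0
After op 2 (backspace): buf='IVQ' cursor=0
After op 3 (select(1,3) replace("U")): buf='IU' cursor=2
After op 4 (home): buf='IU' cursor=0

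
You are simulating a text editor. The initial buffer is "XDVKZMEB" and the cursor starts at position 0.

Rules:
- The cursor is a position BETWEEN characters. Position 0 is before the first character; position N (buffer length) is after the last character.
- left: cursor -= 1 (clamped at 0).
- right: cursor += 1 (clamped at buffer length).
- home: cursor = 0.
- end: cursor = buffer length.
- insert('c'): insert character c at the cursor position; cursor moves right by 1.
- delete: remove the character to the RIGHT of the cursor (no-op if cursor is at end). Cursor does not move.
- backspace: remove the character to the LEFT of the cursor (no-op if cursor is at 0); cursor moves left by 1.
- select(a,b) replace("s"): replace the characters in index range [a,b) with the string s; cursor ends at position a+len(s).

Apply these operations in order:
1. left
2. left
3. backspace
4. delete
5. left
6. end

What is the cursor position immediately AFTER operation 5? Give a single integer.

Answer: 0

Derivation:
After op 1 (left): buf='XDVKZMEB' cursor=0
After op 2 (left): buf='XDVKZMEB' cursor=0
After op 3 (backspace): buf='XDVKZMEB' cursor=0
After op 4 (delete): buf='DVKZMEB' cursor=0
After op 5 (left): buf='DVKZMEB' cursor=0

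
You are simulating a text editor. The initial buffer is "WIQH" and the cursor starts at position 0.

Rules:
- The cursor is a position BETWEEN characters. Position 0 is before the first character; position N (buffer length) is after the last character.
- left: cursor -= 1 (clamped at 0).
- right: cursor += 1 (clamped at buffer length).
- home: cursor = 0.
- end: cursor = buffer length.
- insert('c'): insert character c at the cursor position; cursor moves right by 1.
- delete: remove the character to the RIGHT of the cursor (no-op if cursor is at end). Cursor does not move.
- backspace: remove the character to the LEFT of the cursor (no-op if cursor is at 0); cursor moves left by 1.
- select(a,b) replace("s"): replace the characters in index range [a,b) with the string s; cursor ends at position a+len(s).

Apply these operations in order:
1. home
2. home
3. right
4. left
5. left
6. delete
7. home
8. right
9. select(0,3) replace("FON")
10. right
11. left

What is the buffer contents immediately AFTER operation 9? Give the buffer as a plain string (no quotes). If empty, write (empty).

Answer: FON

Derivation:
After op 1 (home): buf='WIQH' cursor=0
After op 2 (home): buf='WIQH' cursor=0
After op 3 (right): buf='WIQH' cursor=1
After op 4 (left): buf='WIQH' cursor=0
After op 5 (left): buf='WIQH' cursor=0
After op 6 (delete): buf='IQH' cursor=0
After op 7 (home): buf='IQH' cursor=0
After op 8 (right): buf='IQH' cursor=1
After op 9 (select(0,3) replace("FON")): buf='FON' cursor=3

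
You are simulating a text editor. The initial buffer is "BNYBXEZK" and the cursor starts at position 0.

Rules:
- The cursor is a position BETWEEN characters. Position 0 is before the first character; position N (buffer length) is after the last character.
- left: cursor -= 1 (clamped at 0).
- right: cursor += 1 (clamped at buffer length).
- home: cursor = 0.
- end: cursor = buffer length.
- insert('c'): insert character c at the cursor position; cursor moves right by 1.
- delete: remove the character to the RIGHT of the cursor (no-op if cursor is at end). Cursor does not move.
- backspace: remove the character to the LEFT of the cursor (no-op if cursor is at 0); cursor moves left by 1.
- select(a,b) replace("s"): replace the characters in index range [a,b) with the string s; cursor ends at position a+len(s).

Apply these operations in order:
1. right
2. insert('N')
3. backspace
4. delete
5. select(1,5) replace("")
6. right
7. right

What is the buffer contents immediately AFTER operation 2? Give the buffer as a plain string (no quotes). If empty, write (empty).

After op 1 (right): buf='BNYBXEZK' cursor=1
After op 2 (insert('N')): buf='BNNYBXEZK' cursor=2

Answer: BNNYBXEZK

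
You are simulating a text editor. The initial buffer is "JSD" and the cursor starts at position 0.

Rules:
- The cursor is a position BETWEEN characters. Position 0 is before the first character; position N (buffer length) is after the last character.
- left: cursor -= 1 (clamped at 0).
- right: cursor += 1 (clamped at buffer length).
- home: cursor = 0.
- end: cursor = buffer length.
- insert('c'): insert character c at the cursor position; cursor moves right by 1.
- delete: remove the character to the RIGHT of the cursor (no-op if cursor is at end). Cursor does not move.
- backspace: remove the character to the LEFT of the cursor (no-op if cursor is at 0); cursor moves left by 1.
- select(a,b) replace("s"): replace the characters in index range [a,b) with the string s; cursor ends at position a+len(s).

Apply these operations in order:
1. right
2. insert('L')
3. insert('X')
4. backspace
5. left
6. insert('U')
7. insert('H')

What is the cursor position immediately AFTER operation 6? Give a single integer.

Answer: 2

Derivation:
After op 1 (right): buf='JSD' cursor=1
After op 2 (insert('L')): buf='JLSD' cursor=2
After op 3 (insert('X')): buf='JLXSD' cursor=3
After op 4 (backspace): buf='JLSD' cursor=2
After op 5 (left): buf='JLSD' cursor=1
After op 6 (insert('U')): buf='JULSD' cursor=2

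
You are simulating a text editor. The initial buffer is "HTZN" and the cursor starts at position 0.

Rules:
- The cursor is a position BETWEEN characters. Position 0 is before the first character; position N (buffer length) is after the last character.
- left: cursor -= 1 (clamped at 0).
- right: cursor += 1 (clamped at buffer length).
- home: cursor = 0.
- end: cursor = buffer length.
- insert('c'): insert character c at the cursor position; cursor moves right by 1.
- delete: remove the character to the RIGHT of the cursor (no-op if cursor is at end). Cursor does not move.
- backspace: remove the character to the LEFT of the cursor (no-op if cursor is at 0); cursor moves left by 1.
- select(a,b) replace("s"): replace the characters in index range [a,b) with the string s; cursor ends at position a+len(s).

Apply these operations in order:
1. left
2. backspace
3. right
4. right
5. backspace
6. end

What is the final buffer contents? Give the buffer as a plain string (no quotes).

After op 1 (left): buf='HTZN' cursor=0
After op 2 (backspace): buf='HTZN' cursor=0
After op 3 (right): buf='HTZN' cursor=1
After op 4 (right): buf='HTZN' cursor=2
After op 5 (backspace): buf='HZN' cursor=1
After op 6 (end): buf='HZN' cursor=3

Answer: HZN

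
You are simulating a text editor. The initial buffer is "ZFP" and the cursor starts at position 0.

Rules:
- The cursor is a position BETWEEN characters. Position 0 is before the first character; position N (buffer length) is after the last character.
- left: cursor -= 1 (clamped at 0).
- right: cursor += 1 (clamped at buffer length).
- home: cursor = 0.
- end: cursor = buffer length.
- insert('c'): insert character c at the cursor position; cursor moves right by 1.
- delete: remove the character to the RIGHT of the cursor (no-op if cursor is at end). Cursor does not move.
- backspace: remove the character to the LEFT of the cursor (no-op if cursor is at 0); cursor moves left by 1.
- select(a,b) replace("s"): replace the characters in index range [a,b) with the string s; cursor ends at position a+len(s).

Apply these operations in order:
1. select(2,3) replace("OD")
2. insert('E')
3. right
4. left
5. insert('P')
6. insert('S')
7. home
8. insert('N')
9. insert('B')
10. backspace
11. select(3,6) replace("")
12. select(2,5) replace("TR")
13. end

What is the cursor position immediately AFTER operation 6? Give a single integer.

After op 1 (select(2,3) replace("OD")): buf='ZFOD' cursor=4
After op 2 (insert('E')): buf='ZFODE' cursor=5
After op 3 (right): buf='ZFODE' cursor=5
After op 4 (left): buf='ZFODE' cursor=4
After op 5 (insert('P')): buf='ZFODPE' cursor=5
After op 6 (insert('S')): buf='ZFODPSE' cursor=6

Answer: 6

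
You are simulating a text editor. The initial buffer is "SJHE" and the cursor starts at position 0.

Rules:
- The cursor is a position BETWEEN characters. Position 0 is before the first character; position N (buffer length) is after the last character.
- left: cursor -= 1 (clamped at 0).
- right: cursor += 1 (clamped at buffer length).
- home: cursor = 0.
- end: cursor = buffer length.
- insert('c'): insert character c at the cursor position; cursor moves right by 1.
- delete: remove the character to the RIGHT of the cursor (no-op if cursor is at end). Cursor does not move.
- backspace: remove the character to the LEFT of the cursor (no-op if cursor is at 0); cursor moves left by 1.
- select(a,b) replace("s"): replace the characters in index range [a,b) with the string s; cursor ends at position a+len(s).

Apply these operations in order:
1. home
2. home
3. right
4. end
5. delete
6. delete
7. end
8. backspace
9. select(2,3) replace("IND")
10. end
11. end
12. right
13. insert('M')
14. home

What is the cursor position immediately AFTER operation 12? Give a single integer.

After op 1 (home): buf='SJHE' cursor=0
After op 2 (home): buf='SJHE' cursor=0
After op 3 (right): buf='SJHE' cursor=1
After op 4 (end): buf='SJHE' cursor=4
After op 5 (delete): buf='SJHE' cursor=4
After op 6 (delete): buf='SJHE' cursor=4
After op 7 (end): buf='SJHE' cursor=4
After op 8 (backspace): buf='SJH' cursor=3
After op 9 (select(2,3) replace("IND")): buf='SJIND' cursor=5
After op 10 (end): buf='SJIND' cursor=5
After op 11 (end): buf='SJIND' cursor=5
After op 12 (right): buf='SJIND' cursor=5

Answer: 5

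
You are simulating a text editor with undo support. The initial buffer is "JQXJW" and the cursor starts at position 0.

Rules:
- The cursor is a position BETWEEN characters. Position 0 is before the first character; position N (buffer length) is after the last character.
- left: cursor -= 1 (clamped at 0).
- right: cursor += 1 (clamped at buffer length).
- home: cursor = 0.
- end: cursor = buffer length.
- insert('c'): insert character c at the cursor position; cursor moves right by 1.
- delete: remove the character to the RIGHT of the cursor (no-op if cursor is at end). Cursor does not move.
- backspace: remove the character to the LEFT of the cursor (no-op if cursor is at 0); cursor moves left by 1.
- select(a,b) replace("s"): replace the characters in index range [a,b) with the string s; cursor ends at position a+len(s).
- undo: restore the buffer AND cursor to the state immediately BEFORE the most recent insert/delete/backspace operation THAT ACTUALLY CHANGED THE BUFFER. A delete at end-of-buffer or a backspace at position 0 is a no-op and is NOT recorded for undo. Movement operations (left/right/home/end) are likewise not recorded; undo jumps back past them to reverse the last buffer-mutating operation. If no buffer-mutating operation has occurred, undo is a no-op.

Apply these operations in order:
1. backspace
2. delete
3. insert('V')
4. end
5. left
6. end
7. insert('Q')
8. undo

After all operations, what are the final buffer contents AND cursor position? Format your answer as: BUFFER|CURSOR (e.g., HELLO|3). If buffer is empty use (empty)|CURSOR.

Answer: VQXJW|5

Derivation:
After op 1 (backspace): buf='JQXJW' cursor=0
After op 2 (delete): buf='QXJW' cursor=0
After op 3 (insert('V')): buf='VQXJW' cursor=1
After op 4 (end): buf='VQXJW' cursor=5
After op 5 (left): buf='VQXJW' cursor=4
After op 6 (end): buf='VQXJW' cursor=5
After op 7 (insert('Q')): buf='VQXJWQ' cursor=6
After op 8 (undo): buf='VQXJW' cursor=5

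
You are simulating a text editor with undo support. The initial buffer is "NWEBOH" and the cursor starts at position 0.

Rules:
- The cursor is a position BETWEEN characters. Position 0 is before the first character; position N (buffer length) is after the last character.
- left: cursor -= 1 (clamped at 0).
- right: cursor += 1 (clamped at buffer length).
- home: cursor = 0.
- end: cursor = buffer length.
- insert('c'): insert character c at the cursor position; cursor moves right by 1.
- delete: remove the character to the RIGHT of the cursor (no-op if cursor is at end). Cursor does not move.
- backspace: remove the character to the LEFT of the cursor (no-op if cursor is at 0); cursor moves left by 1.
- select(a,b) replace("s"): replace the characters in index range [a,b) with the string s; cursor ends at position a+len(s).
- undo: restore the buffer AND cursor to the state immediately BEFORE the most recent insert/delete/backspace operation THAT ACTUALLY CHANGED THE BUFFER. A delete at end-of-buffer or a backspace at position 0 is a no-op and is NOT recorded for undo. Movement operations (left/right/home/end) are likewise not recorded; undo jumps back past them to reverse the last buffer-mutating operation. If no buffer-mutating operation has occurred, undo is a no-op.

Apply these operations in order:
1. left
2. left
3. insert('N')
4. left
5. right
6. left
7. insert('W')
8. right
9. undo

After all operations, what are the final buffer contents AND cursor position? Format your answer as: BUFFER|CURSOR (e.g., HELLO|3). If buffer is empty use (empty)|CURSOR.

Answer: NNWEBOH|0

Derivation:
After op 1 (left): buf='NWEBOH' cursor=0
After op 2 (left): buf='NWEBOH' cursor=0
After op 3 (insert('N')): buf='NNWEBOH' cursor=1
After op 4 (left): buf='NNWEBOH' cursor=0
After op 5 (right): buf='NNWEBOH' cursor=1
After op 6 (left): buf='NNWEBOH' cursor=0
After op 7 (insert('W')): buf='WNNWEBOH' cursor=1
After op 8 (right): buf='WNNWEBOH' cursor=2
After op 9 (undo): buf='NNWEBOH' cursor=0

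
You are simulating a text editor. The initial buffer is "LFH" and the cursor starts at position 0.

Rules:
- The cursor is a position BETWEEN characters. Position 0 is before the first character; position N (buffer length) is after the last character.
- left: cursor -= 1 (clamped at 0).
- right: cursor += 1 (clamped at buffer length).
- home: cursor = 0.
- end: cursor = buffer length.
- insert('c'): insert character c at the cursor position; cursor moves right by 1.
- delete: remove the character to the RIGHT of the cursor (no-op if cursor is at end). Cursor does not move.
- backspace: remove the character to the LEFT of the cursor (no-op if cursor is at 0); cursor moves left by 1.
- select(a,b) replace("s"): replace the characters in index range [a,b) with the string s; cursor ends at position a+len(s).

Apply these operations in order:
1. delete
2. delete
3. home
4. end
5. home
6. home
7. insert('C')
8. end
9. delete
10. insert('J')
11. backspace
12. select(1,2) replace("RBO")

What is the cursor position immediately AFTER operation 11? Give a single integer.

Answer: 2

Derivation:
After op 1 (delete): buf='FH' cursor=0
After op 2 (delete): buf='H' cursor=0
After op 3 (home): buf='H' cursor=0
After op 4 (end): buf='H' cursor=1
After op 5 (home): buf='H' cursor=0
After op 6 (home): buf='H' cursor=0
After op 7 (insert('C')): buf='CH' cursor=1
After op 8 (end): buf='CH' cursor=2
After op 9 (delete): buf='CH' cursor=2
After op 10 (insert('J')): buf='CHJ' cursor=3
After op 11 (backspace): buf='CH' cursor=2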